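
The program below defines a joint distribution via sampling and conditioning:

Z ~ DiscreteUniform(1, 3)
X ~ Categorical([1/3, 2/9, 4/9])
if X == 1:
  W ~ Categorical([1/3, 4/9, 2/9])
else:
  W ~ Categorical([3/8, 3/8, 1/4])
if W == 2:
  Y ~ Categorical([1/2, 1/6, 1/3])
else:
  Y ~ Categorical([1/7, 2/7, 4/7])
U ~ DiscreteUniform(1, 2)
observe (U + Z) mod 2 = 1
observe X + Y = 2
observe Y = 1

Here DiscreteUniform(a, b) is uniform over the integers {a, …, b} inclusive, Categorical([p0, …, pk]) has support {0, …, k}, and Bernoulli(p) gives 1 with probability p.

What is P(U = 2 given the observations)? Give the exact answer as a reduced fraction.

P(U = 2 | obs) = 2/3

Enumerate traces; 9 have nonzero weight after conditioning:
  (Z=1, X=1, W=0, Y=1, U=2) weight 2/567
  (Z=1, X=1, W=1, Y=1, U=2) weight 8/1701
  (Z=1, X=1, W=2, Y=1, U=2) weight 1/729
  (Z=2, X=1, W=0, Y=1, U=1) weight 2/567
  (Z=2, X=1, W=1, Y=1, U=1) weight 8/1701
  (Z=2, X=1, W=2, Y=1, U=1) weight 1/729
  (Z=3, X=1, W=0, Y=1, U=2) weight 2/567
  (Z=3, X=1, W=1, Y=1, U=2) weight 8/1701
  … 1 more
Group by U:
  weight(U=1) = 7/729
  weight(U=2) = 14/729
Total weight = 7/729 + 14/729 = 7/243
P(U=1 | obs) = 7/729 / 7/243 = 1/3
P(U=2 | obs) = 14/729 / 7/243 = 2/3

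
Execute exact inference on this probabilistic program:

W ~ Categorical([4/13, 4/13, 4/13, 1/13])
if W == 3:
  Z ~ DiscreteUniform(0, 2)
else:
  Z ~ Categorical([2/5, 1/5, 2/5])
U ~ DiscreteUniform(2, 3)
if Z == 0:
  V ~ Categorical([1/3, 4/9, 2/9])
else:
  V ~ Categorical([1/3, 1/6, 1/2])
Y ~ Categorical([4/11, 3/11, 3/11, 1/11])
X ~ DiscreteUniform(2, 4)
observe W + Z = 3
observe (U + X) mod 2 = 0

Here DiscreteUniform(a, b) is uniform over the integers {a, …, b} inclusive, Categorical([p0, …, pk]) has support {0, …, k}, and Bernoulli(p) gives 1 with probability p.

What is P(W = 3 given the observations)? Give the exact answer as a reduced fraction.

P(W = 3 | obs) = 5/41

Enumerate traces; 108 have nonzero weight after conditioning:
  (W=1, Z=2, U=2, V=0, Y=0, X=2) weight 16/6435
  (W=1, Z=2, U=2, V=0, Y=0, X=4) weight 16/6435
  (W=1, Z=2, U=2, V=0, Y=1, X=2) weight 4/2145
  (W=1, Z=2, U=2, V=0, Y=1, X=4) weight 4/2145
  (W=1, Z=2, U=2, V=0, Y=2, X=2) weight 4/2145
  (W=1, Z=2, U=2, V=0, Y=2, X=4) weight 4/2145
  (W=1, Z=2, U=2, V=0, Y=3, X=2) weight 4/6435
  (W=1, Z=2, U=2, V=0, Y=3, X=4) weight 4/6435
  (W=2, Z=1, U=2, V=0, Y=0, X=2) weight 8/6435
  (W=3, Z=0, U=2, V=0, Y=0, X=2) weight 2/3861
  … 98 more
Group by W:
  weight(W=1) = 4/65
  weight(W=2) = 2/65
  weight(W=3) = 1/78
Total weight = 4/65 + 2/65 + 1/78 = 41/390
P(W=1 | obs) = 4/65 / 41/390 = 24/41
P(W=2 | obs) = 2/65 / 41/390 = 12/41
P(W=3 | obs) = 1/78 / 41/390 = 5/41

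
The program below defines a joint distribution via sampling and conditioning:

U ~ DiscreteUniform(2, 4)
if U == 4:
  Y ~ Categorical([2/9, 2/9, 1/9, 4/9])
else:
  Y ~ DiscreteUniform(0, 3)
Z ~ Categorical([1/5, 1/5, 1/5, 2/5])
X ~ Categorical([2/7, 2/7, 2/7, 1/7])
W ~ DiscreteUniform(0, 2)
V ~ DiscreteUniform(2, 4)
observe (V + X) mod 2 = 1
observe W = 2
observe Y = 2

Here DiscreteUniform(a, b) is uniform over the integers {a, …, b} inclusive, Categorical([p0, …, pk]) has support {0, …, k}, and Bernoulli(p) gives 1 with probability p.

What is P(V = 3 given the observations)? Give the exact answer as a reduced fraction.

Enumerate traces; 72 have nonzero weight after conditioning:
  (U=2, Y=2, Z=0, X=0, W=2, V=3) weight 1/1890
  (U=2, Y=2, Z=0, X=1, W=2, V=2) weight 1/1890
  (U=2, Y=2, Z=0, X=1, W=2, V=4) weight 1/1890
  (U=2, Y=2, Z=0, X=2, W=2, V=3) weight 1/1890
  (U=2, Y=2, Z=0, X=3, W=2, V=2) weight 1/3780
  (U=2, Y=2, Z=0, X=3, W=2, V=4) weight 1/3780
  (U=2, Y=2, Z=1, X=0, W=2, V=3) weight 1/1890
  (U=2, Y=2, Z=1, X=1, W=2, V=2) weight 1/1890
  … 64 more
Group by V:
  weight(V=2) = 11/1134
  weight(V=3) = 22/1701
  weight(V=4) = 11/1134
Total weight = 11/1134 + 22/1701 + 11/1134 = 55/1701
P(V=2 | obs) = 11/1134 / 55/1701 = 3/10
P(V=3 | obs) = 22/1701 / 55/1701 = 2/5
P(V=4 | obs) = 11/1134 / 55/1701 = 3/10

P(V = 3 | obs) = 2/5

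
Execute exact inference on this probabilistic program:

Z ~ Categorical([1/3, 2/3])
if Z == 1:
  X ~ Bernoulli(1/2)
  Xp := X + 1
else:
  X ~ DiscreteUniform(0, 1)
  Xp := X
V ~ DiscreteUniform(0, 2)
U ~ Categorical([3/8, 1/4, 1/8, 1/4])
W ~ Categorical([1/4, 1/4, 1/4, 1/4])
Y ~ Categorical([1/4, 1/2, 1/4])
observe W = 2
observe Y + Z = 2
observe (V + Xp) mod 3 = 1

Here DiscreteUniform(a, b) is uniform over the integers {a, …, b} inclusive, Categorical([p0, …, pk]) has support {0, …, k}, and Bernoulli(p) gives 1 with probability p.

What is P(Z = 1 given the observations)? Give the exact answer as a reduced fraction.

P(Z = 1 | obs) = 4/5

Enumerate traces; 16 have nonzero weight after conditioning:
  (Z=0, X=0, V=1, U=0, W=2, Y=2) weight 1/768
  (Z=0, X=0, V=1, U=1, W=2, Y=2) weight 1/1152
  (Z=0, X=0, V=1, U=2, W=2, Y=2) weight 1/2304
  (Z=0, X=0, V=1, U=3, W=2, Y=2) weight 1/1152
  (Z=0, X=1, V=0, U=0, W=2, Y=2) weight 1/768
  (Z=0, X=1, V=0, U=1, W=2, Y=2) weight 1/1152
  (Z=0, X=1, V=0, U=2, W=2, Y=2) weight 1/2304
  (Z=0, X=1, V=0, U=3, W=2, Y=2) weight 1/1152
  (Z=1, X=0, V=0, U=0, W=2, Y=1) weight 1/192
  … 7 more
Group by Z:
  weight(Z=0) = 1/144
  weight(Z=1) = 1/36
Total weight = 1/144 + 1/36 = 5/144
P(Z=0 | obs) = 1/144 / 5/144 = 1/5
P(Z=1 | obs) = 1/36 / 5/144 = 4/5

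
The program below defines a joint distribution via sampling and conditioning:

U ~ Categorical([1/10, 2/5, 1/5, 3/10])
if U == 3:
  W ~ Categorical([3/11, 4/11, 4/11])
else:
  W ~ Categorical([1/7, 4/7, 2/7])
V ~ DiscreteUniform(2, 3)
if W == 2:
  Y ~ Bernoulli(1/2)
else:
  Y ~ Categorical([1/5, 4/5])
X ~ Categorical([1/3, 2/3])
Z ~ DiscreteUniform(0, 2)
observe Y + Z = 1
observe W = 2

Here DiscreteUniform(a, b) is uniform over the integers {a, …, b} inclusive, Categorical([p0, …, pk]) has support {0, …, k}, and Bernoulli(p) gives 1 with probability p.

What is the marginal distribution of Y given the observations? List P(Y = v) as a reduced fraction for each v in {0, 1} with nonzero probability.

P(Y=0) = 1/2, P(Y=1) = 1/2

Enumerate traces; 32 have nonzero weight after conditioning:
  (U=0, W=2, V=2, Y=0, X=0, Z=1) weight 1/1260
  (U=0, W=2, V=2, Y=0, X=1, Z=1) weight 1/630
  (U=0, W=2, V=2, Y=1, X=0, Z=0) weight 1/1260
  (U=0, W=2, V=2, Y=1, X=1, Z=0) weight 1/630
  (U=0, W=2, V=3, Y=0, X=0, Z=1) weight 1/1260
  (U=0, W=2, V=3, Y=0, X=1, Z=1) weight 1/630
  (U=0, W=2, V=3, Y=1, X=0, Z=0) weight 1/1260
  (U=0, W=2, V=3, Y=1, X=1, Z=0) weight 1/630
  … 24 more
Group by Y:
  weight(Y=0) = 17/330
  weight(Y=1) = 17/330
Total weight = 17/330 + 17/330 = 17/165
P(Y=0 | obs) = 17/330 / 17/165 = 1/2
P(Y=1 | obs) = 17/330 / 17/165 = 1/2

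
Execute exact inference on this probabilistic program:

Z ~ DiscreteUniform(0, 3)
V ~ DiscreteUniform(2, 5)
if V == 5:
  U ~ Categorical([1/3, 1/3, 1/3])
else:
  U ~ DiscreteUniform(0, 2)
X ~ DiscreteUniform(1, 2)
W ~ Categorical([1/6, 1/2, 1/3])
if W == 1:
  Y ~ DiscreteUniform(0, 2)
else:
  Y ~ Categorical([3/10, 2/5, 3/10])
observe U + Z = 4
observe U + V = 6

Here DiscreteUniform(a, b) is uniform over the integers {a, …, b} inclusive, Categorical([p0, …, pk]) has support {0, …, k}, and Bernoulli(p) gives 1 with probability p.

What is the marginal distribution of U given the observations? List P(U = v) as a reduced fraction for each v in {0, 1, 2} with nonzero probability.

P(U=1) = 1/2, P(U=2) = 1/2

Enumerate traces; 36 have nonzero weight after conditioning:
  (Z=2, V=4, U=2, X=1, W=0, Y=0) weight 1/1920
  (Z=2, V=4, U=2, X=1, W=0, Y=1) weight 1/1440
  (Z=2, V=4, U=2, X=1, W=0, Y=2) weight 1/1920
  (Z=2, V=4, U=2, X=1, W=1, Y=0) weight 1/576
  (Z=2, V=4, U=2, X=1, W=1, Y=1) weight 1/576
  (Z=2, V=4, U=2, X=1, W=1, Y=2) weight 1/576
  (Z=2, V=4, U=2, X=1, W=2, Y=0) weight 1/960
  (Z=2, V=4, U=2, X=1, W=2, Y=1) weight 1/720
  (Z=3, V=5, U=1, X=1, W=0, Y=0) weight 1/1920
  … 27 more
Group by U:
  weight(U=1) = 1/48
  weight(U=2) = 1/48
Total weight = 1/48 + 1/48 = 1/24
P(U=1 | obs) = 1/48 / 1/24 = 1/2
P(U=2 | obs) = 1/48 / 1/24 = 1/2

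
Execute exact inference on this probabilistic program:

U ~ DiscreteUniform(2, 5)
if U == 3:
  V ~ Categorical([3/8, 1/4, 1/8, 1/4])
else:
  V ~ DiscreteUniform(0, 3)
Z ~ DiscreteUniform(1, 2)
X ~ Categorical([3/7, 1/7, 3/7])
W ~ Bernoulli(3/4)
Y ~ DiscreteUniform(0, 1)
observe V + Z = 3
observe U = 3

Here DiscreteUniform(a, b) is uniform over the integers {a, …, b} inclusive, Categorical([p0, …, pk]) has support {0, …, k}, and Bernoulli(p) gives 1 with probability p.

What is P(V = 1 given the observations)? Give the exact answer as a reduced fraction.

P(V = 1 | obs) = 2/3

Enumerate traces; 24 have nonzero weight after conditioning:
  (U=3, V=1, Z=2, X=0, W=0, Y=0) weight 3/1792
  (U=3, V=1, Z=2, X=0, W=0, Y=1) weight 3/1792
  (U=3, V=1, Z=2, X=0, W=1, Y=0) weight 9/1792
  (U=3, V=1, Z=2, X=0, W=1, Y=1) weight 9/1792
  (U=3, V=1, Z=2, X=1, W=0, Y=0) weight 1/1792
  (U=3, V=1, Z=2, X=1, W=0, Y=1) weight 1/1792
  (U=3, V=1, Z=2, X=1, W=1, Y=0) weight 3/1792
  (U=3, V=1, Z=2, X=1, W=1, Y=1) weight 3/1792
  (U=3, V=2, Z=1, X=0, W=0, Y=0) weight 3/3584
  … 15 more
Group by V:
  weight(V=1) = 1/32
  weight(V=2) = 1/64
Total weight = 1/32 + 1/64 = 3/64
P(V=1 | obs) = 1/32 / 3/64 = 2/3
P(V=2 | obs) = 1/64 / 3/64 = 1/3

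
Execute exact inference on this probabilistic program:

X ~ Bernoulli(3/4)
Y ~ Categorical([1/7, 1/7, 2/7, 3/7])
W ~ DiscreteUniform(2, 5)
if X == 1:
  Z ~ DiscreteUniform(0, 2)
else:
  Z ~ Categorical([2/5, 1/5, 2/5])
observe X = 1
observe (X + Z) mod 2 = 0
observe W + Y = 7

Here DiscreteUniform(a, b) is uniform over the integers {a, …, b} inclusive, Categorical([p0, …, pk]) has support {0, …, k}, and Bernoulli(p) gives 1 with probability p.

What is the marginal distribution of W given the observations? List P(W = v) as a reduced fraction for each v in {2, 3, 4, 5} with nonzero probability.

P(W=4) = 3/5, P(W=5) = 2/5

Enumerate traces; 2 have nonzero weight after conditioning:
  (X=1, Y=2, W=5, Z=1) weight 1/56
  (X=1, Y=3, W=4, Z=1) weight 3/112
Group by W:
  weight(W=4) = 3/112
  weight(W=5) = 1/56
Total weight = 3/112 + 1/56 = 5/112
P(W=4 | obs) = 3/112 / 5/112 = 3/5
P(W=5 | obs) = 1/56 / 5/112 = 2/5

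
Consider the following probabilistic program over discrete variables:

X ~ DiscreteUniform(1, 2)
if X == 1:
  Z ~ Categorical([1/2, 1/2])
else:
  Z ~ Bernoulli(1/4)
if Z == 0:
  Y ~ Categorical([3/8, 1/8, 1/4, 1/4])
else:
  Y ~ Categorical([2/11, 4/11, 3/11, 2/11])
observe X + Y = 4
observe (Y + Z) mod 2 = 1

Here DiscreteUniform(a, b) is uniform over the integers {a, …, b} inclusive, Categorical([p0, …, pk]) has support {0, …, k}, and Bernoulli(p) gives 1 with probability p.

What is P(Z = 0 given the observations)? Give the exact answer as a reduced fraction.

P(Z = 0 | obs) = 11/17

Enumerate traces; 2 have nonzero weight after conditioning:
  (X=1, Z=0, Y=3) weight 1/16
  (X=2, Z=1, Y=2) weight 3/88
Group by Z:
  weight(Z=0) = 1/16
  weight(Z=1) = 3/88
Total weight = 1/16 + 3/88 = 17/176
P(Z=0 | obs) = 1/16 / 17/176 = 11/17
P(Z=1 | obs) = 3/88 / 17/176 = 6/17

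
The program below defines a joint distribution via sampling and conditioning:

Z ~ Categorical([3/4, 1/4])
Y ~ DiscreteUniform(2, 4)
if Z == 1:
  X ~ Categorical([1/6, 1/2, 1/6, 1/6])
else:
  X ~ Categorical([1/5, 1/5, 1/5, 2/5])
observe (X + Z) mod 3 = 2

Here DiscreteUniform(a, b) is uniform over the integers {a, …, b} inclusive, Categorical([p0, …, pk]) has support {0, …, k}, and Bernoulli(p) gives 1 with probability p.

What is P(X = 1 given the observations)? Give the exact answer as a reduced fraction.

P(X = 1 | obs) = 5/11

Enumerate traces; 6 have nonzero weight after conditioning:
  (Z=0, Y=2, X=2) weight 1/20
  (Z=0, Y=3, X=2) weight 1/20
  (Z=0, Y=4, X=2) weight 1/20
  (Z=1, Y=2, X=1) weight 1/24
  (Z=1, Y=3, X=1) weight 1/24
  (Z=1, Y=4, X=1) weight 1/24
Group by X:
  weight(X=1) = 1/8
  weight(X=2) = 3/20
Total weight = 1/8 + 3/20 = 11/40
P(X=1 | obs) = 1/8 / 11/40 = 5/11
P(X=2 | obs) = 3/20 / 11/40 = 6/11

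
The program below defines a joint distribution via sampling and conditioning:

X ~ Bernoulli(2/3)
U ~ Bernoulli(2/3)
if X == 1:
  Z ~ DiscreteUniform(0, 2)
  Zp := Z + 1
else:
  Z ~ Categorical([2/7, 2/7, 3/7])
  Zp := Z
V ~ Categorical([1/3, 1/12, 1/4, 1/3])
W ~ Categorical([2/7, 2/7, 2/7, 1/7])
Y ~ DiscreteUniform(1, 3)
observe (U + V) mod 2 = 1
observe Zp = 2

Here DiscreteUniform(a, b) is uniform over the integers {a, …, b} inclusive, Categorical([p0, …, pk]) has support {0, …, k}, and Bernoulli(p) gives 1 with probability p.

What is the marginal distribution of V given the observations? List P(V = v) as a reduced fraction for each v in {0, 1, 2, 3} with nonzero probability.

Enumerate traces; 96 have nonzero weight after conditioning:
  (X=0, U=0, Z=2, V=1, W=0, Y=1) weight 1/2646
  (X=0, U=0, Z=2, V=1, W=0, Y=2) weight 1/2646
  (X=0, U=0, Z=2, V=1, W=0, Y=3) weight 1/2646
  (X=0, U=0, Z=2, V=1, W=1, Y=1) weight 1/2646
  (X=0, U=0, Z=2, V=1, W=1, Y=2) weight 1/2646
  (X=0, U=0, Z=2, V=1, W=1, Y=3) weight 1/2646
  (X=0, U=0, Z=2, V=1, W=2, Y=1) weight 1/2646
  (X=0, U=0, Z=2, V=1, W=2, Y=2) weight 1/2646
  (X=0, U=0, Z=2, V=3, W=0, Y=1) weight 2/1323
  (X=0, U=1, Z=2, V=0, W=0, Y=1) weight 4/1323
  … 86 more
Group by V:
  weight(V=0) = 46/567
  weight(V=1) = 23/2268
  weight(V=2) = 23/378
  weight(V=3) = 23/567
Total weight = 46/567 + 23/2268 + 23/378 + 23/567 = 437/2268
P(V=0 | obs) = 46/567 / 437/2268 = 8/19
P(V=1 | obs) = 23/2268 / 437/2268 = 1/19
P(V=2 | obs) = 23/378 / 437/2268 = 6/19
P(V=3 | obs) = 23/567 / 437/2268 = 4/19

P(V=0) = 8/19, P(V=1) = 1/19, P(V=2) = 6/19, P(V=3) = 4/19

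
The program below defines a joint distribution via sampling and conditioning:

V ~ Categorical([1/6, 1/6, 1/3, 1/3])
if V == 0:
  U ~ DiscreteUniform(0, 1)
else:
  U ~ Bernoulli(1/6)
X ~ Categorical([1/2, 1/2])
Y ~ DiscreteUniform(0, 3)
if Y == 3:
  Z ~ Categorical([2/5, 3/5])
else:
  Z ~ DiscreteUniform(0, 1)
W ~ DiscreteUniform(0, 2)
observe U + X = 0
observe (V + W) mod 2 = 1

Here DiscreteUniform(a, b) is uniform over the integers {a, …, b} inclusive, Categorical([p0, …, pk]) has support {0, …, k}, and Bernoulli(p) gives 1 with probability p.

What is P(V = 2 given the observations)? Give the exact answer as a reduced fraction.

P(V = 2 | obs) = 10/43

Enumerate traces; 48 have nonzero weight after conditioning:
  (V=0, U=0, X=0, Y=0, Z=0, W=1) weight 1/576
  (V=0, U=0, X=0, Y=0, Z=1, W=1) weight 1/576
  (V=0, U=0, X=0, Y=1, Z=0, W=1) weight 1/576
  (V=0, U=0, X=0, Y=1, Z=1, W=1) weight 1/576
  (V=0, U=0, X=0, Y=2, Z=0, W=1) weight 1/576
  (V=0, U=0, X=0, Y=2, Z=1, W=1) weight 1/576
  (V=0, U=0, X=0, Y=3, Z=0, W=1) weight 1/720
  (V=0, U=0, X=0, Y=3, Z=1, W=1) weight 1/480
  (V=1, U=0, X=0, Y=0, Z=0, W=0) weight 5/1728
  (V=2, U=0, X=0, Y=0, Z=0, W=1) weight 5/864
  … 38 more
Group by V:
  weight(V=0) = 1/72
  weight(V=1) = 5/108
  weight(V=2) = 5/108
  weight(V=3) = 5/54
Total weight = 1/72 + 5/108 + 5/108 + 5/54 = 43/216
P(V=0 | obs) = 1/72 / 43/216 = 3/43
P(V=1 | obs) = 5/108 / 43/216 = 10/43
P(V=2 | obs) = 5/108 / 43/216 = 10/43
P(V=3 | obs) = 5/54 / 43/216 = 20/43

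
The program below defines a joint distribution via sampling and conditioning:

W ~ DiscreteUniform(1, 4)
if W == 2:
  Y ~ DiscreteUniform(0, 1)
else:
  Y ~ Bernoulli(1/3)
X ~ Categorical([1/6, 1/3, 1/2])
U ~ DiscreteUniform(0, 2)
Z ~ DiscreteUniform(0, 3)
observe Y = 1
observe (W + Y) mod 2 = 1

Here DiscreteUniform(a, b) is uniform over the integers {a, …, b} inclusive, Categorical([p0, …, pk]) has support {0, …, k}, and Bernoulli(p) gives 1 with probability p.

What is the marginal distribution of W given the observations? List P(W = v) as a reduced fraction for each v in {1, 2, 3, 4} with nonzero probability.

P(W=2) = 3/5, P(W=4) = 2/5

Enumerate traces; 72 have nonzero weight after conditioning:
  (W=2, Y=1, X=0, U=0, Z=0) weight 1/576
  (W=2, Y=1, X=0, U=0, Z=1) weight 1/576
  (W=2, Y=1, X=0, U=0, Z=2) weight 1/576
  (W=2, Y=1, X=0, U=0, Z=3) weight 1/576
  (W=2, Y=1, X=0, U=1, Z=0) weight 1/576
  (W=2, Y=1, X=0, U=1, Z=1) weight 1/576
  (W=2, Y=1, X=0, U=1, Z=2) weight 1/576
  (W=2, Y=1, X=0, U=1, Z=3) weight 1/576
  (W=4, Y=1, X=0, U=0, Z=0) weight 1/864
  … 63 more
Group by W:
  weight(W=2) = 1/8
  weight(W=4) = 1/12
Total weight = 1/8 + 1/12 = 5/24
P(W=2 | obs) = 1/8 / 5/24 = 3/5
P(W=4 | obs) = 1/12 / 5/24 = 2/5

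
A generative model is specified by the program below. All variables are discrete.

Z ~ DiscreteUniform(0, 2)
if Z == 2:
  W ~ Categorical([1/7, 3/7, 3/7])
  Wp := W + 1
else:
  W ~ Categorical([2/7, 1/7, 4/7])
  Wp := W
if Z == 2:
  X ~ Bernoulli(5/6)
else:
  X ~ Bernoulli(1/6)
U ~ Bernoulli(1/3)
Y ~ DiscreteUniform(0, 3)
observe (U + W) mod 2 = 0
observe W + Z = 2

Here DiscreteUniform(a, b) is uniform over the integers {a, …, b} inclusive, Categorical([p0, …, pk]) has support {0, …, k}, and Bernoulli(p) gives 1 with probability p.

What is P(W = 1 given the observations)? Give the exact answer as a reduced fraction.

P(W = 1 | obs) = 1/11

Enumerate traces; 24 have nonzero weight after conditioning:
  (Z=0, W=2, X=0, U=0, Y=0) weight 5/189
  (Z=0, W=2, X=0, U=0, Y=1) weight 5/189
  (Z=0, W=2, X=0, U=0, Y=2) weight 5/189
  (Z=0, W=2, X=0, U=0, Y=3) weight 5/189
  (Z=0, W=2, X=1, U=0, Y=0) weight 1/189
  (Z=0, W=2, X=1, U=0, Y=1) weight 1/189
  (Z=0, W=2, X=1, U=0, Y=2) weight 1/189
  (Z=0, W=2, X=1, U=0, Y=3) weight 1/189
  (Z=1, W=1, X=0, U=1, Y=0) weight 5/1512
  (Z=2, W=0, X=0, U=0, Y=0) weight 1/756
  … 14 more
Group by W:
  weight(W=0) = 2/63
  weight(W=1) = 1/63
  weight(W=2) = 8/63
Total weight = 2/63 + 1/63 + 8/63 = 11/63
P(W=0 | obs) = 2/63 / 11/63 = 2/11
P(W=1 | obs) = 1/63 / 11/63 = 1/11
P(W=2 | obs) = 8/63 / 11/63 = 8/11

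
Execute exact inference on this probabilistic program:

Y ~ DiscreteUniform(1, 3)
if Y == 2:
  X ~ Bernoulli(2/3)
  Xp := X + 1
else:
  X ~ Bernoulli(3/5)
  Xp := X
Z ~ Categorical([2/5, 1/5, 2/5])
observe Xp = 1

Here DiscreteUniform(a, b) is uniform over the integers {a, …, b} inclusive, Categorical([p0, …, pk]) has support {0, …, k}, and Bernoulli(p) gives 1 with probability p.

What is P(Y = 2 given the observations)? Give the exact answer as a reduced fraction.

Enumerate traces; 9 have nonzero weight after conditioning:
  (Y=1, X=1, Z=0) weight 2/25
  (Y=1, X=1, Z=1) weight 1/25
  (Y=1, X=1, Z=2) weight 2/25
  (Y=2, X=0, Z=0) weight 2/45
  (Y=2, X=0, Z=1) weight 1/45
  (Y=2, X=0, Z=2) weight 2/45
  (Y=3, X=1, Z=0) weight 2/25
  (Y=3, X=1, Z=1) weight 1/25
  … 1 more
Group by Y:
  weight(Y=1) = 1/5
  weight(Y=2) = 1/9
  weight(Y=3) = 1/5
Total weight = 1/5 + 1/9 + 1/5 = 23/45
P(Y=1 | obs) = 1/5 / 23/45 = 9/23
P(Y=2 | obs) = 1/9 / 23/45 = 5/23
P(Y=3 | obs) = 1/5 / 23/45 = 9/23

P(Y = 2 | obs) = 5/23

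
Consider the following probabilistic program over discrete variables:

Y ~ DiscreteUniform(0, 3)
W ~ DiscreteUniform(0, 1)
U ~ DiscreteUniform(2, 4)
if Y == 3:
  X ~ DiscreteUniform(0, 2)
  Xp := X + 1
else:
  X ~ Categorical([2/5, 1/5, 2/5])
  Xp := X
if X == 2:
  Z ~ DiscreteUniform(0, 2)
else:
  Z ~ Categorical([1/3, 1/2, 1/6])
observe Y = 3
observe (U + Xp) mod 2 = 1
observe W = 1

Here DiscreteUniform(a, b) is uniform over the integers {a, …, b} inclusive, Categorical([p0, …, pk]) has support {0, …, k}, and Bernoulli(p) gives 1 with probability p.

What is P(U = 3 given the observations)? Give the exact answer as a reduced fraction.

Enumerate traces; 15 have nonzero weight after conditioning:
  (Y=3, W=1, U=2, X=0, Z=0) weight 1/216
  (Y=3, W=1, U=2, X=0, Z=1) weight 1/144
  (Y=3, W=1, U=2, X=0, Z=2) weight 1/432
  (Y=3, W=1, U=2, X=2, Z=0) weight 1/216
  (Y=3, W=1, U=2, X=2, Z=1) weight 1/216
  (Y=3, W=1, U=2, X=2, Z=2) weight 1/216
  (Y=3, W=1, U=3, X=1, Z=0) weight 1/216
  (Y=3, W=1, U=3, X=1, Z=1) weight 1/144
  (Y=3, W=1, U=4, X=0, Z=0) weight 1/216
  … 6 more
Group by U:
  weight(U=2) = 1/36
  weight(U=3) = 1/72
  weight(U=4) = 1/36
Total weight = 1/36 + 1/72 + 1/36 = 5/72
P(U=2 | obs) = 1/36 / 5/72 = 2/5
P(U=3 | obs) = 1/72 / 5/72 = 1/5
P(U=4 | obs) = 1/36 / 5/72 = 2/5

P(U = 3 | obs) = 1/5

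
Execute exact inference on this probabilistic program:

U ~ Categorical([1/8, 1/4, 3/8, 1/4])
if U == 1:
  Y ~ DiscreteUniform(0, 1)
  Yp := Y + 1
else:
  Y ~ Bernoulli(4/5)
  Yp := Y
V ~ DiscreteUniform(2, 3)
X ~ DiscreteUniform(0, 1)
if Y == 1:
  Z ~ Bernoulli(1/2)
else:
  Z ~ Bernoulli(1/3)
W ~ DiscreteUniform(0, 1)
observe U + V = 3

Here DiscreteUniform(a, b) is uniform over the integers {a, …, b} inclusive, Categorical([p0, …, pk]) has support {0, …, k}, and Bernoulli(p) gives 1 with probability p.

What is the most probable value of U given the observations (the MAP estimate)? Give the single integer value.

Enumerate traces; 32 have nonzero weight after conditioning:
  (U=0, Y=0, V=3, X=0, Z=0, W=0) weight 1/480
  (U=0, Y=0, V=3, X=0, Z=0, W=1) weight 1/480
  (U=0, Y=0, V=3, X=0, Z=1, W=0) weight 1/960
  (U=0, Y=0, V=3, X=0, Z=1, W=1) weight 1/960
  (U=0, Y=0, V=3, X=1, Z=0, W=0) weight 1/480
  (U=0, Y=0, V=3, X=1, Z=0, W=1) weight 1/480
  (U=0, Y=0, V=3, X=1, Z=1, W=0) weight 1/960
  (U=0, Y=0, V=3, X=1, Z=1, W=1) weight 1/960
  (U=1, Y=0, V=2, X=0, Z=0, W=0) weight 1/96
  … 23 more
Group by U:
  weight(U=0) = 1/16
  weight(U=1) = 1/8
Total weight = 1/16 + 1/8 = 3/16
P(U=0 | obs) = 1/16 / 3/16 = 1/3
P(U=1 | obs) = 1/8 / 3/16 = 2/3
argmax = 1

argmax_v P(U = v | obs) = 1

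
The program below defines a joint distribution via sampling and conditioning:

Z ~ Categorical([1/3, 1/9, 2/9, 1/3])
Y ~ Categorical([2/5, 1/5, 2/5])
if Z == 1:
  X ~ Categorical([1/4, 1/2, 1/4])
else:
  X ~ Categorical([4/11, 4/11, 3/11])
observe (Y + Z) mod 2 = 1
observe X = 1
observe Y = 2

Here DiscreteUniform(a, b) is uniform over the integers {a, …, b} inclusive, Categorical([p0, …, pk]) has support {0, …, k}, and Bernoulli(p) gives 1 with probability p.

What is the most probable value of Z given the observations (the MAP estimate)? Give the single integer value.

Enumerate traces; 2 have nonzero weight after conditioning:
  (Z=1, Y=2, X=1) weight 1/45
  (Z=3, Y=2, X=1) weight 8/165
Group by Z:
  weight(Z=1) = 1/45
  weight(Z=3) = 8/165
Total weight = 1/45 + 8/165 = 7/99
P(Z=1 | obs) = 1/45 / 7/99 = 11/35
P(Z=3 | obs) = 8/165 / 7/99 = 24/35
argmax = 3

argmax_v P(Z = v | obs) = 3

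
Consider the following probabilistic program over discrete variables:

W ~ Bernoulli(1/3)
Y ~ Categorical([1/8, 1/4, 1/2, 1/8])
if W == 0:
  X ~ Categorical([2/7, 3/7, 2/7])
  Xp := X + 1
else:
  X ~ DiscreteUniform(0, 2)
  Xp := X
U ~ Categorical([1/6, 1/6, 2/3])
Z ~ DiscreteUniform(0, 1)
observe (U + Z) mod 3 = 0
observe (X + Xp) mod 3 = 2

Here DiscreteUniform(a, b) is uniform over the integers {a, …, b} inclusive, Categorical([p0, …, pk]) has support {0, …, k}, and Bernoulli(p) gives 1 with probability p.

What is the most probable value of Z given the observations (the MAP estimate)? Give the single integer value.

argmax_v P(Z = v | obs) = 1

Enumerate traces; 16 have nonzero weight after conditioning:
  (W=0, Y=0, X=2, U=0, Z=0) weight 1/504
  (W=0, Y=0, X=2, U=2, Z=1) weight 1/126
  (W=0, Y=1, X=2, U=0, Z=0) weight 1/252
  (W=0, Y=1, X=2, U=2, Z=1) weight 1/63
  (W=0, Y=2, X=2, U=0, Z=0) weight 1/126
  (W=0, Y=2, X=2, U=2, Z=1) weight 2/63
  (W=0, Y=3, X=2, U=0, Z=0) weight 1/504
  (W=0, Y=3, X=2, U=2, Z=1) weight 1/126
  … 8 more
Group by Z:
  weight(Z=0) = 19/756
  weight(Z=1) = 19/189
Total weight = 19/756 + 19/189 = 95/756
P(Z=0 | obs) = 19/756 / 95/756 = 1/5
P(Z=1 | obs) = 19/189 / 95/756 = 4/5
argmax = 1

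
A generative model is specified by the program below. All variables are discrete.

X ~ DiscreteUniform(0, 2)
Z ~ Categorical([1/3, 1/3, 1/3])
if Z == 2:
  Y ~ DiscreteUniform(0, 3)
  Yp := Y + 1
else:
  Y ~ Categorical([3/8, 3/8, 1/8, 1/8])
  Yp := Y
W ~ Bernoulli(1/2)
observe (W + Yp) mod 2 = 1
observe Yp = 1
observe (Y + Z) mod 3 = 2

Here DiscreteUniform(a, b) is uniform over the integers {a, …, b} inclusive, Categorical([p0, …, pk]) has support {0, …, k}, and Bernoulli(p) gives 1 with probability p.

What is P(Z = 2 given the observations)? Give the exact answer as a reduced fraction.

P(Z = 2 | obs) = 2/5

Enumerate traces; 6 have nonzero weight after conditioning:
  (X=0, Z=1, Y=1, W=0) weight 1/48
  (X=0, Z=2, Y=0, W=0) weight 1/72
  (X=1, Z=1, Y=1, W=0) weight 1/48
  (X=1, Z=2, Y=0, W=0) weight 1/72
  (X=2, Z=1, Y=1, W=0) weight 1/48
  (X=2, Z=2, Y=0, W=0) weight 1/72
Group by Z:
  weight(Z=1) = 1/16
  weight(Z=2) = 1/24
Total weight = 1/16 + 1/24 = 5/48
P(Z=1 | obs) = 1/16 / 5/48 = 3/5
P(Z=2 | obs) = 1/24 / 5/48 = 2/5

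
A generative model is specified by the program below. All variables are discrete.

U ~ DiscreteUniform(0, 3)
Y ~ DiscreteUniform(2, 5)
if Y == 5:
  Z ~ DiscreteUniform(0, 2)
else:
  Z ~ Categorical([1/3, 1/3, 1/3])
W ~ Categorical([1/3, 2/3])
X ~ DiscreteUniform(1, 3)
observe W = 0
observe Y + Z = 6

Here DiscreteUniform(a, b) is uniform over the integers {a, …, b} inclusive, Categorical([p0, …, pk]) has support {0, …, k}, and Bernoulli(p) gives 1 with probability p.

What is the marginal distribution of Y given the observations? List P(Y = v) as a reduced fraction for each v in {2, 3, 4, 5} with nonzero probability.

P(Y=4) = 1/2, P(Y=5) = 1/2

Enumerate traces; 24 have nonzero weight after conditioning:
  (U=0, Y=4, Z=2, W=0, X=1) weight 1/432
  (U=0, Y=4, Z=2, W=0, X=2) weight 1/432
  (U=0, Y=4, Z=2, W=0, X=3) weight 1/432
  (U=0, Y=5, Z=1, W=0, X=1) weight 1/432
  (U=0, Y=5, Z=1, W=0, X=2) weight 1/432
  (U=0, Y=5, Z=1, W=0, X=3) weight 1/432
  (U=1, Y=4, Z=2, W=0, X=1) weight 1/432
  (U=1, Y=4, Z=2, W=0, X=2) weight 1/432
  … 16 more
Group by Y:
  weight(Y=4) = 1/36
  weight(Y=5) = 1/36
Total weight = 1/36 + 1/36 = 1/18
P(Y=4 | obs) = 1/36 / 1/18 = 1/2
P(Y=5 | obs) = 1/36 / 1/18 = 1/2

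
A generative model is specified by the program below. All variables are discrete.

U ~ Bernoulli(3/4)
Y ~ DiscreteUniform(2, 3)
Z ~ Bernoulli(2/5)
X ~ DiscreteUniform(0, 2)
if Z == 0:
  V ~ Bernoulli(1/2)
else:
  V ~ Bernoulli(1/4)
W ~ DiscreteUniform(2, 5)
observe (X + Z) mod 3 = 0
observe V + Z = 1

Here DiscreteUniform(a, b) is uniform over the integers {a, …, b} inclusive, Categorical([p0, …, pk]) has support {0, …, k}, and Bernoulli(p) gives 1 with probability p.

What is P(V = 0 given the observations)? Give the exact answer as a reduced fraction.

Enumerate traces; 32 have nonzero weight after conditioning:
  (U=0, Y=2, Z=0, X=0, V=1, W=2) weight 1/320
  (U=0, Y=2, Z=0, X=0, V=1, W=3) weight 1/320
  (U=0, Y=2, Z=0, X=0, V=1, W=4) weight 1/320
  (U=0, Y=2, Z=0, X=0, V=1, W=5) weight 1/320
  (U=0, Y=2, Z=1, X=2, V=0, W=2) weight 1/320
  (U=0, Y=2, Z=1, X=2, V=0, W=3) weight 1/320
  (U=0, Y=2, Z=1, X=2, V=0, W=4) weight 1/320
  (U=0, Y=2, Z=1, X=2, V=0, W=5) weight 1/320
  … 24 more
Group by V:
  weight(V=0) = 1/10
  weight(V=1) = 1/10
Total weight = 1/10 + 1/10 = 1/5
P(V=0 | obs) = 1/10 / 1/5 = 1/2
P(V=1 | obs) = 1/10 / 1/5 = 1/2

P(V = 0 | obs) = 1/2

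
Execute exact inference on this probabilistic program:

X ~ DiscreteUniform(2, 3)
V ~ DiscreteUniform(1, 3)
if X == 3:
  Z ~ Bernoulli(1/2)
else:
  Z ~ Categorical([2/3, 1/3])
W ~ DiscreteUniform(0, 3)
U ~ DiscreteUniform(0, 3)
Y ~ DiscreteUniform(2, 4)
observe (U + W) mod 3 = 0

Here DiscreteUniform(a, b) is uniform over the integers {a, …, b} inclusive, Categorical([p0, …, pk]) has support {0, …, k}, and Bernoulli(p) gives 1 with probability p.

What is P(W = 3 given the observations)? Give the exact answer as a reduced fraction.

P(W = 3 | obs) = 1/3

Enumerate traces; 216 have nonzero weight after conditioning:
  (X=2, V=1, Z=0, W=0, U=0, Y=2) weight 1/432
  (X=2, V=1, Z=0, W=0, U=0, Y=3) weight 1/432
  (X=2, V=1, Z=0, W=0, U=0, Y=4) weight 1/432
  (X=2, V=1, Z=0, W=0, U=3, Y=2) weight 1/432
  (X=2, V=1, Z=0, W=0, U=3, Y=3) weight 1/432
  (X=2, V=1, Z=0, W=0, U=3, Y=4) weight 1/432
  (X=2, V=1, Z=0, W=1, U=2, Y=2) weight 1/432
  (X=2, V=1, Z=0, W=1, U=2, Y=3) weight 1/432
  (X=2, V=1, Z=0, W=2, U=1, Y=2) weight 1/432
  (X=2, V=1, Z=0, W=3, U=0, Y=2) weight 1/432
  … 206 more
Group by W:
  weight(W=0) = 1/8
  weight(W=1) = 1/16
  weight(W=2) = 1/16
  weight(W=3) = 1/8
Total weight = 1/8 + 1/16 + 1/16 + 1/8 = 3/8
P(W=0 | obs) = 1/8 / 3/8 = 1/3
P(W=1 | obs) = 1/16 / 3/8 = 1/6
P(W=2 | obs) = 1/16 / 3/8 = 1/6
P(W=3 | obs) = 1/8 / 3/8 = 1/3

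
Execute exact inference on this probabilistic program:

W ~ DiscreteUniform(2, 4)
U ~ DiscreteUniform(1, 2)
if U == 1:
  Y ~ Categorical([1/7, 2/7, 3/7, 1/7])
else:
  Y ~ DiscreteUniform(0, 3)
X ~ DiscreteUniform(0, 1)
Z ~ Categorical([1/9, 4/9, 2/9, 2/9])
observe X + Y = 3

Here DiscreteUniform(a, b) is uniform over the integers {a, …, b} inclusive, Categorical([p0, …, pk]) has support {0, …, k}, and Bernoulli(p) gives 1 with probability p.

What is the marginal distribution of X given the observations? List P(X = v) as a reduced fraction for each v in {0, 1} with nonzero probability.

Enumerate traces; 48 have nonzero weight after conditioning:
  (W=2, U=1, Y=2, X=1, Z=0) weight 1/252
  (W=2, U=1, Y=2, X=1, Z=1) weight 1/63
  (W=2, U=1, Y=2, X=1, Z=2) weight 1/126
  (W=2, U=1, Y=2, X=1, Z=3) weight 1/126
  (W=2, U=1, Y=3, X=0, Z=0) weight 1/756
  (W=2, U=1, Y=3, X=0, Z=1) weight 1/189
  (W=2, U=1, Y=3, X=0, Z=2) weight 1/378
  (W=2, U=1, Y=3, X=0, Z=3) weight 1/378
  … 40 more
Group by X:
  weight(X=0) = 11/112
  weight(X=1) = 19/112
Total weight = 11/112 + 19/112 = 15/56
P(X=0 | obs) = 11/112 / 15/56 = 11/30
P(X=1 | obs) = 19/112 / 15/56 = 19/30

P(X=0) = 11/30, P(X=1) = 19/30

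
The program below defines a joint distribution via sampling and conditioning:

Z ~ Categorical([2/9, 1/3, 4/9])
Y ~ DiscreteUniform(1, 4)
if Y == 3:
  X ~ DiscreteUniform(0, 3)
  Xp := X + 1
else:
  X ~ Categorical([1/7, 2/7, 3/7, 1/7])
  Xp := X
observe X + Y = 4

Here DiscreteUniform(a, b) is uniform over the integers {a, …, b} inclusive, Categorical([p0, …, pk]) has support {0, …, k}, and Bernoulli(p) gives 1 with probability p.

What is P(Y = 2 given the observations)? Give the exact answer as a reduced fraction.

P(Y = 2 | obs) = 4/9

Enumerate traces; 12 have nonzero weight after conditioning:
  (Z=0, Y=1, X=3) weight 1/126
  (Z=0, Y=2, X=2) weight 1/42
  (Z=0, Y=3, X=1) weight 1/72
  (Z=0, Y=4, X=0) weight 1/126
  (Z=1, Y=1, X=3) weight 1/84
  (Z=1, Y=2, X=2) weight 1/28
  (Z=1, Y=3, X=1) weight 1/48
  (Z=1, Y=4, X=0) weight 1/84
  … 4 more
Group by Y:
  weight(Y=1) = 1/28
  weight(Y=2) = 3/28
  weight(Y=3) = 1/16
  weight(Y=4) = 1/28
Total weight = 1/28 + 3/28 + 1/16 + 1/28 = 27/112
P(Y=1 | obs) = 1/28 / 27/112 = 4/27
P(Y=2 | obs) = 3/28 / 27/112 = 4/9
P(Y=3 | obs) = 1/16 / 27/112 = 7/27
P(Y=4 | obs) = 1/28 / 27/112 = 4/27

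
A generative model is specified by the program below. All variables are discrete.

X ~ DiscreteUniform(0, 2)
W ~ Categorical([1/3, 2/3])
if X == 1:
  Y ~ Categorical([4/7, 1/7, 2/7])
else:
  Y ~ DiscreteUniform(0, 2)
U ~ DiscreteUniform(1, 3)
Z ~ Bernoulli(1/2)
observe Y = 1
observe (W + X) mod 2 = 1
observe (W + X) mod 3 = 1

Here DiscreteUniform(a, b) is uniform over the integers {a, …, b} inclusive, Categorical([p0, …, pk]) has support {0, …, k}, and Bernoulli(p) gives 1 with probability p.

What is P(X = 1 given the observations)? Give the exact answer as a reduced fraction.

P(X = 1 | obs) = 3/17

Enumerate traces; 12 have nonzero weight after conditioning:
  (X=0, W=1, Y=1, U=1, Z=0) weight 1/81
  (X=0, W=1, Y=1, U=1, Z=1) weight 1/81
  (X=0, W=1, Y=1, U=2, Z=0) weight 1/81
  (X=0, W=1, Y=1, U=2, Z=1) weight 1/81
  (X=0, W=1, Y=1, U=3, Z=0) weight 1/81
  (X=0, W=1, Y=1, U=3, Z=1) weight 1/81
  (X=1, W=0, Y=1, U=1, Z=0) weight 1/378
  (X=1, W=0, Y=1, U=1, Z=1) weight 1/378
  … 4 more
Group by X:
  weight(X=0) = 2/27
  weight(X=1) = 1/63
Total weight = 2/27 + 1/63 = 17/189
P(X=0 | obs) = 2/27 / 17/189 = 14/17
P(X=1 | obs) = 1/63 / 17/189 = 3/17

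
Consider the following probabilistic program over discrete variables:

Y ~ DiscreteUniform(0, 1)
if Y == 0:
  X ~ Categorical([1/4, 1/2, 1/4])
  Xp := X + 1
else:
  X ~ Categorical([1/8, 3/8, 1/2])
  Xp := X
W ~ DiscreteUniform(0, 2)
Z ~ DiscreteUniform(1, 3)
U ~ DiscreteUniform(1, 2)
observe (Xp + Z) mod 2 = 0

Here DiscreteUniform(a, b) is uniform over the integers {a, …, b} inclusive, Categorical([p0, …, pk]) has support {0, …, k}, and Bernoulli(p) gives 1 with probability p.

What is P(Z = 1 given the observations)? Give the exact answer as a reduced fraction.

P(Z = 1 | obs) = 7/23

Enumerate traces; 54 have nonzero weight after conditioning:
  (Y=0, X=0, W=0, Z=1, U=1) weight 1/144
  (Y=0, X=0, W=0, Z=1, U=2) weight 1/144
  (Y=0, X=0, W=0, Z=3, U=1) weight 1/144
  (Y=0, X=0, W=0, Z=3, U=2) weight 1/144
  (Y=0, X=0, W=1, Z=1, U=1) weight 1/144
  (Y=0, X=0, W=1, Z=1, U=2) weight 1/144
  (Y=0, X=0, W=1, Z=3, U=1) weight 1/144
  (Y=0, X=0, W=1, Z=3, U=2) weight 1/144
  (Y=0, X=1, W=0, Z=2, U=1) weight 1/72
  … 45 more
Group by Z:
  weight(Z=1) = 7/48
  weight(Z=2) = 3/16
  weight(Z=3) = 7/48
Total weight = 7/48 + 3/16 + 7/48 = 23/48
P(Z=1 | obs) = 7/48 / 23/48 = 7/23
P(Z=2 | obs) = 3/16 / 23/48 = 9/23
P(Z=3 | obs) = 7/48 / 23/48 = 7/23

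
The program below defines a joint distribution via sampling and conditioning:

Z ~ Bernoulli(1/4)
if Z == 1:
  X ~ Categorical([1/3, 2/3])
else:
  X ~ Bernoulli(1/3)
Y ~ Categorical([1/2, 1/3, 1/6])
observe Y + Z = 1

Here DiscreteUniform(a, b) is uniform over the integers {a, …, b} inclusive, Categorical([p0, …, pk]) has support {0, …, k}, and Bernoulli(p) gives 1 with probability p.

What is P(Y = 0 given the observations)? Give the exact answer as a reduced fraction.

Enumerate traces; 4 have nonzero weight after conditioning:
  (Z=0, X=0, Y=1) weight 1/6
  (Z=0, X=1, Y=1) weight 1/12
  (Z=1, X=0, Y=0) weight 1/24
  (Z=1, X=1, Y=0) weight 1/12
Group by Y:
  weight(Y=0) = 1/8
  weight(Y=1) = 1/4
Total weight = 1/8 + 1/4 = 3/8
P(Y=0 | obs) = 1/8 / 3/8 = 1/3
P(Y=1 | obs) = 1/4 / 3/8 = 2/3

P(Y = 0 | obs) = 1/3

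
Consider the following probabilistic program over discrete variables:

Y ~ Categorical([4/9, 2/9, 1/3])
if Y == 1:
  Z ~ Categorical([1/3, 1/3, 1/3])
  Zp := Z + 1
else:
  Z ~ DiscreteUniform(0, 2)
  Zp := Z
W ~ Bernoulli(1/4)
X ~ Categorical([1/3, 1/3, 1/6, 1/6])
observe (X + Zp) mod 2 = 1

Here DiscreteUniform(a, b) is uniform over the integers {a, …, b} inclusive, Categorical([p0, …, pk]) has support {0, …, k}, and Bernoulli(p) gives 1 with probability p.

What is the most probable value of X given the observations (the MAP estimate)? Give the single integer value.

argmax_v P(X = v | obs) = 1

Enumerate traces; 36 have nonzero weight after conditioning:
  (Y=0, Z=0, W=0, X=1) weight 1/27
  (Y=0, Z=0, W=0, X=3) weight 1/54
  (Y=0, Z=0, W=1, X=1) weight 1/81
  (Y=0, Z=0, W=1, X=3) weight 1/162
  (Y=0, Z=1, W=0, X=0) weight 1/27
  (Y=0, Z=1, W=0, X=2) weight 1/54
  (Y=0, Z=1, W=1, X=0) weight 1/81
  (Y=0, Z=1, W=1, X=2) weight 1/162
  … 28 more
Group by X:
  weight(X=0) = 11/81
  weight(X=1) = 16/81
  weight(X=2) = 11/162
  weight(X=3) = 8/81
Total weight = 11/81 + 16/81 + 11/162 + 8/81 = 1/2
P(X=0 | obs) = 11/81 / 1/2 = 22/81
P(X=1 | obs) = 16/81 / 1/2 = 32/81
P(X=2 | obs) = 11/162 / 1/2 = 11/81
P(X=3 | obs) = 8/81 / 1/2 = 16/81
argmax = 1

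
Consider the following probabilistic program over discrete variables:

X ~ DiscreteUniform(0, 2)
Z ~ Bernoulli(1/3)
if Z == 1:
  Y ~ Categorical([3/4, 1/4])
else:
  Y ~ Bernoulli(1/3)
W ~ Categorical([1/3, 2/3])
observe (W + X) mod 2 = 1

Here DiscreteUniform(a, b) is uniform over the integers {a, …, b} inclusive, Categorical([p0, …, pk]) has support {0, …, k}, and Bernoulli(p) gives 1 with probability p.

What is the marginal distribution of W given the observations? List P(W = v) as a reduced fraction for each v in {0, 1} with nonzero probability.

Enumerate traces; 12 have nonzero weight after conditioning:
  (X=0, Z=0, Y=0, W=1) weight 8/81
  (X=0, Z=0, Y=1, W=1) weight 4/81
  (X=0, Z=1, Y=0, W=1) weight 1/18
  (X=0, Z=1, Y=1, W=1) weight 1/54
  (X=1, Z=0, Y=0, W=0) weight 4/81
  (X=1, Z=0, Y=1, W=0) weight 2/81
  (X=1, Z=1, Y=0, W=0) weight 1/36
  (X=1, Z=1, Y=1, W=0) weight 1/108
  … 4 more
Group by W:
  weight(W=0) = 1/9
  weight(W=1) = 4/9
Total weight = 1/9 + 4/9 = 5/9
P(W=0 | obs) = 1/9 / 5/9 = 1/5
P(W=1 | obs) = 4/9 / 5/9 = 4/5

P(W=0) = 1/5, P(W=1) = 4/5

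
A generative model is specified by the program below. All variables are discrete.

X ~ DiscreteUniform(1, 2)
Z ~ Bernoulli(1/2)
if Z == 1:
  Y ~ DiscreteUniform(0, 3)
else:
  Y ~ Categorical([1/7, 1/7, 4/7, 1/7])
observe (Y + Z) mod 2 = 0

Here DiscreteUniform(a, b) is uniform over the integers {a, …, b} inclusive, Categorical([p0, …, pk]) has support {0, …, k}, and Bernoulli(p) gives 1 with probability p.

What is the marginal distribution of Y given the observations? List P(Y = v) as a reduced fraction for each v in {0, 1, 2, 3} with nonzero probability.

Enumerate traces; 8 have nonzero weight after conditioning:
  (X=1, Z=0, Y=0) weight 1/28
  (X=1, Z=0, Y=2) weight 1/7
  (X=1, Z=1, Y=1) weight 1/16
  (X=1, Z=1, Y=3) weight 1/16
  (X=2, Z=0, Y=0) weight 1/28
  (X=2, Z=0, Y=2) weight 1/7
  (X=2, Z=1, Y=1) weight 1/16
  (X=2, Z=1, Y=3) weight 1/16
Group by Y:
  weight(Y=0) = 1/14
  weight(Y=1) = 1/8
  weight(Y=2) = 2/7
  weight(Y=3) = 1/8
Total weight = 1/14 + 1/8 + 2/7 + 1/8 = 17/28
P(Y=0 | obs) = 1/14 / 17/28 = 2/17
P(Y=1 | obs) = 1/8 / 17/28 = 7/34
P(Y=2 | obs) = 2/7 / 17/28 = 8/17
P(Y=3 | obs) = 1/8 / 17/28 = 7/34

P(Y=0) = 2/17, P(Y=1) = 7/34, P(Y=2) = 8/17, P(Y=3) = 7/34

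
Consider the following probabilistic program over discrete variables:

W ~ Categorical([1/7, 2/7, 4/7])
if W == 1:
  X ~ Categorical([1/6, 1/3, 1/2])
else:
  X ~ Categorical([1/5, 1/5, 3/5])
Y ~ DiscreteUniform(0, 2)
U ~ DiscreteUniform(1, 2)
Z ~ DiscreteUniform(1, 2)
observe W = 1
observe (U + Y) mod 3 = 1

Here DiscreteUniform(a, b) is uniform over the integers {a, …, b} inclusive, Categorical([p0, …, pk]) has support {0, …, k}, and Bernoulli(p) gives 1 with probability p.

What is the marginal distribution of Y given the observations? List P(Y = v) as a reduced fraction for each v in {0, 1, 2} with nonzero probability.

Enumerate traces; 12 have nonzero weight after conditioning:
  (W=1, X=0, Y=0, U=1, Z=1) weight 1/252
  (W=1, X=0, Y=0, U=1, Z=2) weight 1/252
  (W=1, X=0, Y=2, U=2, Z=1) weight 1/252
  (W=1, X=0, Y=2, U=2, Z=2) weight 1/252
  (W=1, X=1, Y=0, U=1, Z=1) weight 1/126
  (W=1, X=1, Y=0, U=1, Z=2) weight 1/126
  (W=1, X=1, Y=2, U=2, Z=1) weight 1/126
  (W=1, X=1, Y=2, U=2, Z=2) weight 1/126
  … 4 more
Group by Y:
  weight(Y=0) = 1/21
  weight(Y=2) = 1/21
Total weight = 1/21 + 1/21 = 2/21
P(Y=0 | obs) = 1/21 / 2/21 = 1/2
P(Y=2 | obs) = 1/21 / 2/21 = 1/2

P(Y=0) = 1/2, P(Y=2) = 1/2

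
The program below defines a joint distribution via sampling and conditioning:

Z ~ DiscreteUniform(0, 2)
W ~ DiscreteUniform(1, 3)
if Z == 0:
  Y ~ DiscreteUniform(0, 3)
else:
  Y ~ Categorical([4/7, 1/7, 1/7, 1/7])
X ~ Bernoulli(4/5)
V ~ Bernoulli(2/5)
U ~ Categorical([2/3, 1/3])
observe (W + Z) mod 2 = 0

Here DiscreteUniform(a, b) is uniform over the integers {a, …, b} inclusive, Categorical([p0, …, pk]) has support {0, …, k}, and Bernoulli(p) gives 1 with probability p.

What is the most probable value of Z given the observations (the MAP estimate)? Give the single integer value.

argmax_v P(Z = v | obs) = 1

Enumerate traces; 128 have nonzero weight after conditioning:
  (Z=0, W=2, Y=0, X=0, V=0, U=0) weight 1/450
  (Z=0, W=2, Y=0, X=0, V=0, U=1) weight 1/900
  (Z=0, W=2, Y=0, X=0, V=1, U=0) weight 1/675
  (Z=0, W=2, Y=0, X=0, V=1, U=1) weight 1/1350
  (Z=0, W=2, Y=0, X=1, V=0, U=0) weight 2/225
  (Z=0, W=2, Y=0, X=1, V=0, U=1) weight 1/225
  (Z=0, W=2, Y=0, X=1, V=1, U=0) weight 4/675
  (Z=0, W=2, Y=0, X=1, V=1, U=1) weight 2/675
  (Z=1, W=1, Y=0, X=0, V=0, U=0) weight 8/1575
  (Z=2, W=2, Y=0, X=0, V=0, U=0) weight 8/1575
  … 118 more
Group by Z:
  weight(Z=0) = 1/9
  weight(Z=1) = 2/9
  weight(Z=2) = 1/9
Total weight = 1/9 + 2/9 + 1/9 = 4/9
P(Z=0 | obs) = 1/9 / 4/9 = 1/4
P(Z=1 | obs) = 2/9 / 4/9 = 1/2
P(Z=2 | obs) = 1/9 / 4/9 = 1/4
argmax = 1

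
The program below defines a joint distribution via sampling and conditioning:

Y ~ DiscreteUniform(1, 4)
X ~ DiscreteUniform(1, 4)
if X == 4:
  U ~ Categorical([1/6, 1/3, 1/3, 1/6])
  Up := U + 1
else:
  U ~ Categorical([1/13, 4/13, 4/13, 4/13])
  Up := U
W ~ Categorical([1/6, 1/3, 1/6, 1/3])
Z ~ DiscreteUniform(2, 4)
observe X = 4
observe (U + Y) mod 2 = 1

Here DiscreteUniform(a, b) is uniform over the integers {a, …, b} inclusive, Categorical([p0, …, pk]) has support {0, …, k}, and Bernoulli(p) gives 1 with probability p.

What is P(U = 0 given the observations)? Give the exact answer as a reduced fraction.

P(U = 0 | obs) = 1/6

Enumerate traces; 96 have nonzero weight after conditioning:
  (Y=1, X=4, U=0, W=0, Z=2) weight 1/1728
  (Y=1, X=4, U=0, W=0, Z=3) weight 1/1728
  (Y=1, X=4, U=0, W=0, Z=4) weight 1/1728
  (Y=1, X=4, U=0, W=1, Z=2) weight 1/864
  (Y=1, X=4, U=0, W=1, Z=3) weight 1/864
  (Y=1, X=4, U=0, W=1, Z=4) weight 1/864
  (Y=1, X=4, U=0, W=2, Z=2) weight 1/1728
  (Y=1, X=4, U=0, W=2, Z=3) weight 1/1728
  (Y=1, X=4, U=2, W=0, Z=2) weight 1/864
  (Y=2, X=4, U=1, W=0, Z=2) weight 1/864
  … 86 more
Group by U:
  weight(U=0) = 1/48
  weight(U=1) = 1/24
  weight(U=2) = 1/24
  weight(U=3) = 1/48
Total weight = 1/48 + 1/24 + 1/24 + 1/48 = 1/8
P(U=0 | obs) = 1/48 / 1/8 = 1/6
P(U=1 | obs) = 1/24 / 1/8 = 1/3
P(U=2 | obs) = 1/24 / 1/8 = 1/3
P(U=3 | obs) = 1/48 / 1/8 = 1/6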